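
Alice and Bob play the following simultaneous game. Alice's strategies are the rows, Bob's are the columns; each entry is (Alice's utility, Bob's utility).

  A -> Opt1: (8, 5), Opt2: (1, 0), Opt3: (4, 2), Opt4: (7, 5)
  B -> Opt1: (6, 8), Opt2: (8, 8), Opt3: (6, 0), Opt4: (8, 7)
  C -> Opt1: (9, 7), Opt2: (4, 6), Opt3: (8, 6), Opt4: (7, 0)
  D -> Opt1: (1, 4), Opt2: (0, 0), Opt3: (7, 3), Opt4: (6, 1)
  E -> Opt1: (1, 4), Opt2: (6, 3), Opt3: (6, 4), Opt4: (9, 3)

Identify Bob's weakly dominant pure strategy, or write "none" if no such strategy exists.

Opt1

Opt1 vs Opt2: A: 5>0, B: 8=8, C: 7>6, D: 4>0, E: 4>3.
Opt1 vs Opt3: A: 5>2, B: 8>0, C: 7>6, D: 4>3, E: 4=4.
Opt1 vs Opt4: A: 5=5, B: 8>7, C: 7>0, D: 4>1, E: 4>3.
Opt1 is at least as good as every other strategy against every opponent action, so it is weakly dominant.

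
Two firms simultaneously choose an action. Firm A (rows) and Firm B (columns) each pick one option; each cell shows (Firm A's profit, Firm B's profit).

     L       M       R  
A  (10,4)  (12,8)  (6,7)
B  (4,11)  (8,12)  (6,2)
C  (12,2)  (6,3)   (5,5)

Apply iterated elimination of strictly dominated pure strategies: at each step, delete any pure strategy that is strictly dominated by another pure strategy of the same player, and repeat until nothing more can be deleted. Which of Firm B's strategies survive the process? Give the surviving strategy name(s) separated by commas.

Column L is eliminated: M beats it against every remaining row (A: 8>4, B: 12>11, C: 3>2).
For Firm A, A strictly dominates C on the remaining columns (M: 12>6, R: 6>5); eliminate C.
Column R is eliminated: M beats it against every remaining row (A: 8>7, B: 12>2).
Firm A's strategy B is strictly dominated by A (M: 12>8) and is removed.
Among the remaining strategies, none is strictly dominated by another pure strategy of the same player, so the elimination stops.
Surviving strategies — Firm A: {A}; Firm B: {M}.

M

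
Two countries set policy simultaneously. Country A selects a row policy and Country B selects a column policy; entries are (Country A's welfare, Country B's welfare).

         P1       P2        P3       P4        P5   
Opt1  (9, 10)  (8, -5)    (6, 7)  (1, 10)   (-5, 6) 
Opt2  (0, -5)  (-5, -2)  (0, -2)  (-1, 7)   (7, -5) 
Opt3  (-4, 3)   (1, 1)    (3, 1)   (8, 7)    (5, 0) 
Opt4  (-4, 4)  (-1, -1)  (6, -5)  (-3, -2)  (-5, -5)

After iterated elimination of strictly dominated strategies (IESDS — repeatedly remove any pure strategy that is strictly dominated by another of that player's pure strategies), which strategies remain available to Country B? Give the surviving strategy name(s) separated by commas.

P1, P4

Column P3 is eliminated: P4 beats it against every remaining row (Opt1: 10>7, Opt2: 7>-2, Opt3: 7>1, Opt4: -2>-5).
Country B's strategy P5 is strictly dominated by P4 (Opt1: 10>6, Opt2: 7>-5, Opt3: 7>0, Opt4: -2>-5) and is removed.
Row Opt2 is eliminated: Opt1 beats it against every remaining column (P1: 9>0, P2: 8>-5, P4: 1>-1).
For Country A, Opt1 strictly dominates Opt4 on the remaining columns (P1: 9>-4, P2: 8>-1, P4: 1>-3); eliminate Opt4.
For Country B, P1 strictly dominates P2 on the remaining rows (Opt1: 10>-5, Opt3: 3>1); eliminate P2.
Among the remaining strategies, none is strictly dominated by another pure strategy of the same player, so the elimination stops.
Surviving strategies — Country A: {Opt1, Opt3}; Country B: {P1, P4}.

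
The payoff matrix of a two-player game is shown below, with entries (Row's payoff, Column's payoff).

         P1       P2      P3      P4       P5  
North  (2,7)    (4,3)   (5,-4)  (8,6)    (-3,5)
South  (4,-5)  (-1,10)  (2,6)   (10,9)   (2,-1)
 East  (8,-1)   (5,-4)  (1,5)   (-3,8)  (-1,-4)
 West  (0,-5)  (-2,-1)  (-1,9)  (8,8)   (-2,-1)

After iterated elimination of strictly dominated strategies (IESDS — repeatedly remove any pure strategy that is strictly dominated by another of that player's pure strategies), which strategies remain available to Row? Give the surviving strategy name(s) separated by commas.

North, South, East

Row West is eliminated: South beats it against every remaining column (P1: 4>0, P2: -1>-2, P3: 2>-1, P4: 10>8, P5: 2>-2).
Column P3 is eliminated: P4 beats it against every remaining row (North: 6>-4, South: 9>6, East: 8>5).
Column's strategy P5 is strictly dominated by P4 (North: 6>5, South: 9>-1, East: 8>-4) and is removed.
Among the remaining strategies, none is strictly dominated by another pure strategy of the same player, so the elimination stops.
Surviving strategies — Row: {North, South, East}; Column: {P1, P2, P4}.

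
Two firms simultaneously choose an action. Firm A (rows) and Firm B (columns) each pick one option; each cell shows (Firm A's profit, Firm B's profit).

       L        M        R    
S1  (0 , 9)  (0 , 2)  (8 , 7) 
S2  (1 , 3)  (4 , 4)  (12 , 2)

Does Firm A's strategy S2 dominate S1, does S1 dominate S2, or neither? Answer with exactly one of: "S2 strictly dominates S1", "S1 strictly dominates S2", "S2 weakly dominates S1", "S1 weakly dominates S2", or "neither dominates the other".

S2 strictly dominates S1

Compare S2 to S1 across every action of Firm B: L: 1>0, M: 4>0, R: 12>8.
S2 gives a strictly higher payoff against every action of Firm B, so S2 strictly dominates S1.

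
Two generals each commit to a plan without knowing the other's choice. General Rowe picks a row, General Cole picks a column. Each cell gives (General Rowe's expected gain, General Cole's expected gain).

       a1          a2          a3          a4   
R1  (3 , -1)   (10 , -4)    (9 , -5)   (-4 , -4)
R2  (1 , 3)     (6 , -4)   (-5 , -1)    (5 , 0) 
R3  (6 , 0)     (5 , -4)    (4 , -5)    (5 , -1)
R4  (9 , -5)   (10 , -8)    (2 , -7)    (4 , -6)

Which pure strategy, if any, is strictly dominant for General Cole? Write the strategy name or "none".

a1 vs a2: R1: -1>-4, R2: 3>-4, R3: 0>-4, R4: -5>-8.
a1 vs a3: R1: -1>-5, R2: 3>-1, R3: 0>-5, R4: -5>-7.
a1 vs a4: R1: -1>-4, R2: 3>0, R3: 0>-1, R4: -5>-6.
a1 strictly beats every other strategy against every opponent action, so it is strictly dominant.

a1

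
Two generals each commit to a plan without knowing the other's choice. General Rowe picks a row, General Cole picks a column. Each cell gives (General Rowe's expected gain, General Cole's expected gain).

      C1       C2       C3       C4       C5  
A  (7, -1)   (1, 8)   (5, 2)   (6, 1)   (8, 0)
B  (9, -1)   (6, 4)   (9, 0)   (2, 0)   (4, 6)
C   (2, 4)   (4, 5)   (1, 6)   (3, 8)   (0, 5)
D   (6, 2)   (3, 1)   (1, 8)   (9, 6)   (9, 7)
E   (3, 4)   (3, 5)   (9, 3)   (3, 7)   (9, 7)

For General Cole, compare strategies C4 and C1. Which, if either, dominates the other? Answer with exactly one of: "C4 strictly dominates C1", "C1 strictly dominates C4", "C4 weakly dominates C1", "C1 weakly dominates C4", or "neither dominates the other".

C4 strictly dominates C1

Compare C4 to C1 across each choice by General Rowe: A: 1>-1, B: 0>-1, C: 8>4, D: 6>2, E: 7>4.
Every comparison favours C4, so C4 strictly dominates C1.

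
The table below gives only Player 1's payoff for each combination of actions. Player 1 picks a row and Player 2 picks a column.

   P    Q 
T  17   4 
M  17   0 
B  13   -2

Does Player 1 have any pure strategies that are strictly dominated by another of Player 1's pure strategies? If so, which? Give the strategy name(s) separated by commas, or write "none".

T is not dominated — it holds its own against M at P (17=17); B at P (17>13).
Nothing dominates M: T at P (17=17); B at P (17>13).
B is strictly dominated by T (P: 17>13, Q: 4>-2).

B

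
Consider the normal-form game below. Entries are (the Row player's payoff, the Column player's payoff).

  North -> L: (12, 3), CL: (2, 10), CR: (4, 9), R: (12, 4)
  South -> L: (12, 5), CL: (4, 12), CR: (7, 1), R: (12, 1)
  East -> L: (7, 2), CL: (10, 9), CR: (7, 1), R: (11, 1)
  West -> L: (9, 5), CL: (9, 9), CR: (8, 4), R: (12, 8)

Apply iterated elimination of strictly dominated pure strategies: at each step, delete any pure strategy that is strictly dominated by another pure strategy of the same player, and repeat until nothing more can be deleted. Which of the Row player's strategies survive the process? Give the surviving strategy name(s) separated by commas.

East

The Column player's strategy L is strictly dominated by CL (North: 10>3, South: 12>5, East: 9>2, West: 9>5) and is removed.
Column CR is eliminated: CL beats it against every remaining row (North: 10>9, South: 12>1, East: 9>1, West: 9>4).
The Column player's strategy R is strictly dominated by CL (North: 10>4, South: 12>1, East: 9>1, West: 9>8) and is removed.
Row North is eliminated: South beats it against every remaining column (CL: 4>2).
The Row player's strategy South is strictly dominated by East (CL: 10>4) and is removed.
The Row player's strategy West is strictly dominated by East (CL: 10>9) and is removed.
Among the remaining strategies, none is strictly dominated by another pure strategy of the same player, so the elimination stops.
Surviving strategies — the Row player: {East}; the Column player: {CL}.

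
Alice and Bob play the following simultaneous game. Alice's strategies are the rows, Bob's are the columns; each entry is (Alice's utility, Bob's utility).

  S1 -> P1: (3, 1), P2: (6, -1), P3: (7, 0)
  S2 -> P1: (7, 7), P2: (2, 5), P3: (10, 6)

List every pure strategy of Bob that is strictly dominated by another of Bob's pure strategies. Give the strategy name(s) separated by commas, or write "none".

P1 is not dominated — it holds its own against P2 at S1 (1>-1); P3 at S1 (1>0).
P1 strictly dominates P2 — S1: 1>-1, S2: 7>5.
P1 strictly dominates P3 — S1: 1>0, S2: 7>6.

P2, P3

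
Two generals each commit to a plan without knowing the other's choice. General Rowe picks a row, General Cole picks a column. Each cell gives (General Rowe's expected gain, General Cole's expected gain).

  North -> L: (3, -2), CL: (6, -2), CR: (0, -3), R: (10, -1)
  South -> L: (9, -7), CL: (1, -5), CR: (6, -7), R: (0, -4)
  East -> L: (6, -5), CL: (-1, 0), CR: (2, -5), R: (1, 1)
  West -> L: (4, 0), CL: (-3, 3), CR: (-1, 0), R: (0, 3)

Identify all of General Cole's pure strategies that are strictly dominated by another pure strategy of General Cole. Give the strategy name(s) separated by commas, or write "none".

L: dominated, since R does at least as well everywhere (North: -1>-2, South: -4>-7, East: 1>-5, West: 3>0).
CL is not dominated — it holds its own against L at North (-2=-2); CR at North (-2>-3); R at West (3=3).
CR: dominated, since CL does at least as well everywhere (North: -2>-3, South: -5>-7, East: 0>-5, West: 3>0).
R: no other strategy beats it everywhere (L at North (-1>-2); CL at North (-1>-2); CR at North (-1>-3)).

L, CR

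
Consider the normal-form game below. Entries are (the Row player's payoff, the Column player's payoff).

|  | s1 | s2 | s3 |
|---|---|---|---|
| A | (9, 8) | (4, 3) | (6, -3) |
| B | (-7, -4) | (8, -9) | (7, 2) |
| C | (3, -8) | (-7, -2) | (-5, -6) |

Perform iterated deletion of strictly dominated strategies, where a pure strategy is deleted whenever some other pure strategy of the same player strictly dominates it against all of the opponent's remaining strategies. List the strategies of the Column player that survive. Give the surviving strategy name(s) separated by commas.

s1, s3

Row C is eliminated: A beats it against every remaining column (s1: 9>3, s2: 4>-7, s3: 6>-5).
The Column player's strategy s2 is strictly dominated by s1 (A: 8>3, B: -4>-9) and is removed.
Among the remaining strategies, none is strictly dominated by another pure strategy of the same player, so the elimination stops.
Surviving strategies — the Row player: {A, B}; the Column player: {s1, s3}.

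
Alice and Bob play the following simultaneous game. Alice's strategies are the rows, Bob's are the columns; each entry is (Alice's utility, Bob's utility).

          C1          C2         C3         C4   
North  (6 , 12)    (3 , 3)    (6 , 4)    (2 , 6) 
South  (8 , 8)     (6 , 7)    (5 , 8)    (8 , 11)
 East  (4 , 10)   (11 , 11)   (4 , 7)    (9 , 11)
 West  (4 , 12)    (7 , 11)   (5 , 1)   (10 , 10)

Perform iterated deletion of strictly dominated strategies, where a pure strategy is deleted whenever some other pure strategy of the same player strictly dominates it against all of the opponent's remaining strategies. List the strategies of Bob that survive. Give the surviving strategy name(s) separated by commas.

C1, C2, C4

Column C3 is eliminated: C4 beats it against every remaining row (North: 6>4, South: 11>8, East: 11>7, West: 10>1).
For Alice, South strictly dominates North on the remaining columns (C1: 8>6, C2: 6>3, C4: 8>2); eliminate North.
Among the remaining strategies, none is strictly dominated by another pure strategy of the same player, so the elimination stops.
Surviving strategies — Alice: {South, East, West}; Bob: {C1, C2, C4}.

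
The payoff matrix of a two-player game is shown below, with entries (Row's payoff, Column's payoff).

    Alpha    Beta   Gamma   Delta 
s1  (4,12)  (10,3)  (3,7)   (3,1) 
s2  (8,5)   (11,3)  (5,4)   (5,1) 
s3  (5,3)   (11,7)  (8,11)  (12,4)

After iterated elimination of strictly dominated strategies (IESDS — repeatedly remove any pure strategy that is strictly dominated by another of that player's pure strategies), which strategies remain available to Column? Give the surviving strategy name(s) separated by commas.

Row s1 is eliminated: s2 beats it against every remaining column (Alpha: 8>4, Beta: 11>10, Gamma: 5>3, Delta: 5>3).
Column's strategy Beta is strictly dominated by Gamma (s2: 4>3, s3: 11>7) and is removed.
For Column, Gamma strictly dominates Delta on the remaining rows (s2: 4>1, s3: 11>4); eliminate Delta.
Among the remaining strategies, none is strictly dominated by another pure strategy of the same player, so the elimination stops.
Surviving strategies — Row: {s2, s3}; Column: {Alpha, Gamma}.

Alpha, Gamma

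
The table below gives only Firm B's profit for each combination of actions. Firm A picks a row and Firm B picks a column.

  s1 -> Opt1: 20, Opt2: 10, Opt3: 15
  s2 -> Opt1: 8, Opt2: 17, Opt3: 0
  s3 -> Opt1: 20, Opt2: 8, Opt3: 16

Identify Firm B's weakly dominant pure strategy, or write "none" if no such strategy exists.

none

Opt1 fails to dominate Opt2 at s2 (8<17).
Opt2 fails to dominate Opt1 at s1 (10<20).
Opt3 fails to dominate Opt1 at s1 (15<20).
No single strategy dominates all the others.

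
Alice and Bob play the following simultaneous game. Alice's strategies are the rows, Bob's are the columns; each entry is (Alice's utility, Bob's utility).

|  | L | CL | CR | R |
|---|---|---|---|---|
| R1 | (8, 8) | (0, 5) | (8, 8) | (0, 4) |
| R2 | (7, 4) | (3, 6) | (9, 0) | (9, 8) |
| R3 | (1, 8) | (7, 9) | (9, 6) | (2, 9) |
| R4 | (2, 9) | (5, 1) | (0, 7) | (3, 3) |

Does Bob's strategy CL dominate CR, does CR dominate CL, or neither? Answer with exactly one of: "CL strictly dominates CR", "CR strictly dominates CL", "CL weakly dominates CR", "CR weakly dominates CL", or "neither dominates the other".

CL's payoffs vs CR's, by Alice's action — R1: 5<8, R2: 6>0, R3: 9>6, R4: 1<7.
CL does better at R2, R3 but worse at R1, R4; neither strategy dominates the other.

neither dominates the other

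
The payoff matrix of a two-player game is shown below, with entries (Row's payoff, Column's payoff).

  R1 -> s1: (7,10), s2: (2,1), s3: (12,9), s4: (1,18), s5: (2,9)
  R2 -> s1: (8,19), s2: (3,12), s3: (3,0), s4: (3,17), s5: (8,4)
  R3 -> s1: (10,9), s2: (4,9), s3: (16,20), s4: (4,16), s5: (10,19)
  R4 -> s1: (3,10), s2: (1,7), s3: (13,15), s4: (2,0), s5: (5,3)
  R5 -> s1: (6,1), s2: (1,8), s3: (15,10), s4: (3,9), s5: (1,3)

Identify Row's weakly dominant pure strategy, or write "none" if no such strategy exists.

R3

R3 vs R1: s1: 10>7, s2: 4>2, s3: 16>12, s4: 4>1, s5: 10>2.
R3 vs R2: s1: 10>8, s2: 4>3, s3: 16>3, s4: 4>3, s5: 10>8.
R3 vs R4: s1: 10>3, s2: 4>1, s3: 16>13, s4: 4>2, s5: 10>5.
R3 vs R5: s1: 10>6, s2: 4>1, s3: 16>15, s4: 4>3, s5: 10>1.
R3 is at least as good as every other strategy against every opponent action, so it is weakly dominant.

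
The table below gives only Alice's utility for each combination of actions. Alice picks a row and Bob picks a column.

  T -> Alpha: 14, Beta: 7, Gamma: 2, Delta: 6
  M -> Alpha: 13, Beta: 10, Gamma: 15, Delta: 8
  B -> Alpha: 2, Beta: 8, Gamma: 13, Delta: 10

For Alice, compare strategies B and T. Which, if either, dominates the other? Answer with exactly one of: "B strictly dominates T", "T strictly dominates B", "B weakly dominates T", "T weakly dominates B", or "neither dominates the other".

Compare B to T across every action of Bob: Alpha: 2<14, Beta: 8>7, Gamma: 13>2, Delta: 10>6.
B does better at Beta, Gamma, Delta but worse at Alpha; neither strategy dominates the other.

neither dominates the other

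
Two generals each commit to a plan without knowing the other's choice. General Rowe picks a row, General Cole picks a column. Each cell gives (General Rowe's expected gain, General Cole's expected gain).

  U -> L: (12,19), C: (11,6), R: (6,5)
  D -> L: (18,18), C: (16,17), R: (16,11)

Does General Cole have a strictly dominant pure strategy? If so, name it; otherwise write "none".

L

L vs C: U: 19>6, D: 18>17.
L vs R: U: 19>5, D: 18>11.
L strictly beats every other strategy against every opponent action, so it is strictly dominant.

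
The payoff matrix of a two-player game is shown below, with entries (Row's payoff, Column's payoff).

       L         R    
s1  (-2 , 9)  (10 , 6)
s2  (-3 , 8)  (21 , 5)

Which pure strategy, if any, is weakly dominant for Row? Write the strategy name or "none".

s1 fails to dominate s2 at R (10<21).
s2 fails to dominate s1 at L (-3<-2).
No single strategy dominates all the others.

none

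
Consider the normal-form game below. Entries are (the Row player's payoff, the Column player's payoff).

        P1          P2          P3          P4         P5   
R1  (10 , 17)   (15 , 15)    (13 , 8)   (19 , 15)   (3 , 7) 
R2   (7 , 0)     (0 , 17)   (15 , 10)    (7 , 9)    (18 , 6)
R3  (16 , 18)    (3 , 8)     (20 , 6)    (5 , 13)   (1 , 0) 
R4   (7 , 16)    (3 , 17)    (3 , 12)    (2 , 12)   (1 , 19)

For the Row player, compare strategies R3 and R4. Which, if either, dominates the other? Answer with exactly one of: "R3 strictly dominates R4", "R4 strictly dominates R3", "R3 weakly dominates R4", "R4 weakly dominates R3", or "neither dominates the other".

R3 weakly dominates R4

Compare R3 to R4 across each choice by the Column player: P1: 16>7, P2: 3=3, P3: 20>3, P4: 5>2, P5: 1=1.
R3 is at least as good everywhere and strictly better somewhere (tied only at P2, P5), so R3 weakly but not strictly dominates R4.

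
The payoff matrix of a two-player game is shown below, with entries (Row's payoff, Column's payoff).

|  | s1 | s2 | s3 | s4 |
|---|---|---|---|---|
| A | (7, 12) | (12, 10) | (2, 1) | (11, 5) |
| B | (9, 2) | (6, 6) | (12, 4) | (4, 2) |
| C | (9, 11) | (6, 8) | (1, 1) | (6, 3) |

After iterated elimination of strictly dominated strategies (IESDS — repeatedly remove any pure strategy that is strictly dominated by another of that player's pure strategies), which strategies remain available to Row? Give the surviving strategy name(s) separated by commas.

A, B, C

Column s3 is eliminated: s2 beats it against every remaining row (A: 10>1, B: 6>4, C: 8>1).
Column's strategy s4 is strictly dominated by s2 (A: 10>5, B: 6>2, C: 8>3) and is removed.
Among the remaining strategies, none is strictly dominated by another pure strategy of the same player, so the elimination stops.
Surviving strategies — Row: {A, B, C}; Column: {s1, s2}.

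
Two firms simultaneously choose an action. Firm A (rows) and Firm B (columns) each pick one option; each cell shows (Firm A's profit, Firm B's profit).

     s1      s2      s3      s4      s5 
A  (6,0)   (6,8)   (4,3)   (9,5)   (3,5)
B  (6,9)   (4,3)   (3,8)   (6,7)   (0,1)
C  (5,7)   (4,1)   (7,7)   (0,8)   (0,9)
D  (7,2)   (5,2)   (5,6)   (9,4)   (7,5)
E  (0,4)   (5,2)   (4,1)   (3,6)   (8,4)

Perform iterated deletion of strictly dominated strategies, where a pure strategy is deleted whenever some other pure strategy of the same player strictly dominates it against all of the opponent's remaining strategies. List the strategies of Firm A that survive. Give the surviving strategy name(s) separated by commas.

A, C, D, E

Firm A's strategy B is strictly dominated by D (s1: 7>6, s2: 5>4, s3: 5>3, s4: 9>6, s5: 7>0) and is removed.
For Firm B, s4 strictly dominates s1 on the remaining rows (A: 5>0, C: 8>7, D: 4>2, E: 6>4); eliminate s1.
Among the remaining strategies, none is strictly dominated by another pure strategy of the same player, so the elimination stops.
Surviving strategies — Firm A: {A, C, D, E}; Firm B: {s2, s3, s4, s5}.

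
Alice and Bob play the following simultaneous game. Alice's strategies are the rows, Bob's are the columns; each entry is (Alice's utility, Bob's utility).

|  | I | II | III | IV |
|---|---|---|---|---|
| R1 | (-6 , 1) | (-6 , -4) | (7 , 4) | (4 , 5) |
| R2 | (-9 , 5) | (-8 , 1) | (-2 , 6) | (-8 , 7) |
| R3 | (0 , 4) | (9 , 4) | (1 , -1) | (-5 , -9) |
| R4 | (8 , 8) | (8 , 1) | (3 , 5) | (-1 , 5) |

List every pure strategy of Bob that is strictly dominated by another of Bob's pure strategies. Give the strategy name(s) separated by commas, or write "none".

none

I is not dominated — it holds its own against II at R1 (1>-4); III at R3 (4>-1); IV at R3 (4>-9).
Nothing dominates II: I at R3 (4=4); III at R3 (4>-1); IV at R3 (4>-9).
Nothing dominates III: I at R1 (4>1); II at R1 (4>-4); IV at R3 (-1>-9).
IV is not dominated — it holds its own against I at R1 (5>1); II at R1 (5>-4); III at R1 (5>4).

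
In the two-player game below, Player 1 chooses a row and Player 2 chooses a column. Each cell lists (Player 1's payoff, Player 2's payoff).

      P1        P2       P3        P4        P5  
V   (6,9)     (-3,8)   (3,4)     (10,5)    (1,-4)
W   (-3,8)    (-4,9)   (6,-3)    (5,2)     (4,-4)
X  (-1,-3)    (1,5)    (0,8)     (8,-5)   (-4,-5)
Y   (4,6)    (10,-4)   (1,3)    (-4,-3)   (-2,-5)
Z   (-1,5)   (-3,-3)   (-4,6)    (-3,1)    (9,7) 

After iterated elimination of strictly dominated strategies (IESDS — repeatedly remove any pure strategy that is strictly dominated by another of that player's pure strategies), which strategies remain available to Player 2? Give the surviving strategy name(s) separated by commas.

P1, P2, P3, P5

Player 2's strategy P4 is strictly dominated by P1 (V: 9>5, W: 8>2, X: -3>-5, Y: 6>-3, Z: 5>1) and is removed.
Row X is eliminated: Y beats it against every remaining column (P1: 4>-1, P2: 10>1, P3: 1>0, P5: -2>-4).
Among the remaining strategies, none is strictly dominated by another pure strategy of the same player, so the elimination stops.
Surviving strategies — Player 1: {V, W, Y, Z}; Player 2: {P1, P2, P3, P5}.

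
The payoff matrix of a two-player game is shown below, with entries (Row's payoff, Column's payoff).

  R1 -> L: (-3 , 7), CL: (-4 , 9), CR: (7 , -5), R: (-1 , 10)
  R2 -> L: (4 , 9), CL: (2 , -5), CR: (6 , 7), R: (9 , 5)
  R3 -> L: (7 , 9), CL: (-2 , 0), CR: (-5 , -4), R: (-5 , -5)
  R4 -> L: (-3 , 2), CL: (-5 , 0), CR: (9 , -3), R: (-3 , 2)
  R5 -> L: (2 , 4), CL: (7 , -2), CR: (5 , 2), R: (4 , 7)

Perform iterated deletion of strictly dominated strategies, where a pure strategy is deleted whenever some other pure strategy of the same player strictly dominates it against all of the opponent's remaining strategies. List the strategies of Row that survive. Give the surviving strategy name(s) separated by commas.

R3

Column's strategy CR is strictly dominated by L (R1: 7>-5, R2: 9>7, R3: 9>-4, R4: 2>-3, R5: 4>2) and is removed.
For Row, R2 strictly dominates R1 on the remaining columns (L: 4>-3, CL: 2>-4, R: 9>-1); eliminate R1.
For Row, R2 strictly dominates R4 on the remaining columns (L: 4>-3, CL: 2>-5, R: 9>-3); eliminate R4.
For Column, L strictly dominates CL on the remaining rows (R2: 9>-5, R3: 9>0, R5: 4>-2); eliminate CL.
Row's strategy R5 is strictly dominated by R2 (L: 4>2, R: 9>4) and is removed.
For Column, L strictly dominates R on the remaining rows (R2: 9>5, R3: 9>-5); eliminate R.
Row's strategy R2 is strictly dominated by R3 (L: 7>4) and is removed.
Among the remaining strategies, none is strictly dominated by another pure strategy of the same player, so the elimination stops.
Surviving strategies — Row: {R3}; Column: {L}.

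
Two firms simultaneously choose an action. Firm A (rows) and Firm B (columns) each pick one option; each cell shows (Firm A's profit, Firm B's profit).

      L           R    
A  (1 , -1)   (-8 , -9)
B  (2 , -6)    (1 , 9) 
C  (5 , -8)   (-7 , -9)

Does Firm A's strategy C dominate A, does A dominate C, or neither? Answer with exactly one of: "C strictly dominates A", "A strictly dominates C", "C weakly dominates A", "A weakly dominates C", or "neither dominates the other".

C strictly dominates A

C's payoffs vs A's, by Firm B's action — L: 5>1, R: -7>-8.
C gives a strictly higher payoff against each choice by Firm B, so C strictly dominates A.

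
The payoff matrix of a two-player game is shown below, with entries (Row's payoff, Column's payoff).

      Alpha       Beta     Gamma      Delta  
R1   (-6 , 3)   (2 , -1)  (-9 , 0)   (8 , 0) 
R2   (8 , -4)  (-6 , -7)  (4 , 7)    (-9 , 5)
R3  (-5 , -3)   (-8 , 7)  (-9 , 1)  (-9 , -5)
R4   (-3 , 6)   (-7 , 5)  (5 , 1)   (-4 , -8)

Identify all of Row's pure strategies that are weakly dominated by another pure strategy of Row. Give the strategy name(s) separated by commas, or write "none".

R1 is not dominated — it holds its own against R2 at Beta (2>-6); R3 at Beta (2>-8); R4 at Beta (2>-7).
R2 is not dominated — it holds its own against R1 at Alpha (8>-6); R3 at Alpha (8>-5); R4 at Alpha (8>-3).
R3: dominated, since R2 does at least as well everywhere (Alpha: 8>-5, Beta: -6>-8, Gamma: 4>-9, Delta: -9=-9).
Nothing dominates R4: R1 at Alpha (-3>-6); R2 at Gamma (5>4); R3 at Alpha (-3>-5).

R3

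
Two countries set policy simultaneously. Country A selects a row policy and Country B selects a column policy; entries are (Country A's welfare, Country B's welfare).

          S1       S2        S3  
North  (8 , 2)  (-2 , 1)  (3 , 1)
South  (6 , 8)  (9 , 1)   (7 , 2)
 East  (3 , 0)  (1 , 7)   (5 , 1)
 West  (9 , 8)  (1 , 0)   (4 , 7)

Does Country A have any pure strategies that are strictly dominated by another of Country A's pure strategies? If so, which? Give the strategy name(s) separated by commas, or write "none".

North, East

West strictly dominates North — S1: 9>8, S2: 1>-2, S3: 4>3.
South: no other strategy beats it everywhere (North at S2 (9>-2); East at S1 (6>3); West at S2 (9>1)).
East: dominated, since South does at least as well everywhere (S1: 6>3, S2: 9>1, S3: 7>5).
West is not dominated — it holds its own against North at S1 (9>8); South at S1 (9>6); East at S1 (9>3).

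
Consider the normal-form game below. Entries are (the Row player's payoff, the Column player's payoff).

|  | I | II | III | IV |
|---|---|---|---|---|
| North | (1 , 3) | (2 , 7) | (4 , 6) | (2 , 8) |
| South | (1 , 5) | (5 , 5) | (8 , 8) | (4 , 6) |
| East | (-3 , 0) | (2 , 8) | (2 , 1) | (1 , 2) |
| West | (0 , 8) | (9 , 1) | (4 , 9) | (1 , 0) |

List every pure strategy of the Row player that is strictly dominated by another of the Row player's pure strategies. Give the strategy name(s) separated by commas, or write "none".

East

North: no other strategy beats it everywhere (South at I (1=1); East at I (1>-3); West at I (1>0)).
Nothing dominates South: North at I (1=1); East at I (1>-3); West at I (1>0).
East is strictly dominated by South (I: 1>-3, II: 5>2, III: 8>2, IV: 4>1).
Nothing dominates West: North at II (9>2); South at II (9>5); East at I (0>-3).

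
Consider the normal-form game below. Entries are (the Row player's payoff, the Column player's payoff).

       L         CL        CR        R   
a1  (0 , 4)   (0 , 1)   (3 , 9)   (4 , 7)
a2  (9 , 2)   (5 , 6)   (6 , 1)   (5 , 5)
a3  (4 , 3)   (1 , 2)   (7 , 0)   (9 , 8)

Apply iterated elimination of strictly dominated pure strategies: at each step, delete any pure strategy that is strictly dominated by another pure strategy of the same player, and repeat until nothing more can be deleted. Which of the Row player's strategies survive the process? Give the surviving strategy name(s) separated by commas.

Row a1 is eliminated: a2 beats it against every remaining column (L: 9>0, CL: 5>0, CR: 6>3, R: 5>4).
Column L is eliminated: R beats it against every remaining row (a2: 5>2, a3: 8>3).
The Column player's strategy CR is strictly dominated by CL (a2: 6>1, a3: 2>0) and is removed.
Among the remaining strategies, none is strictly dominated by another pure strategy of the same player, so the elimination stops.
Surviving strategies — the Row player: {a2, a3}; the Column player: {CL, R}.

a2, a3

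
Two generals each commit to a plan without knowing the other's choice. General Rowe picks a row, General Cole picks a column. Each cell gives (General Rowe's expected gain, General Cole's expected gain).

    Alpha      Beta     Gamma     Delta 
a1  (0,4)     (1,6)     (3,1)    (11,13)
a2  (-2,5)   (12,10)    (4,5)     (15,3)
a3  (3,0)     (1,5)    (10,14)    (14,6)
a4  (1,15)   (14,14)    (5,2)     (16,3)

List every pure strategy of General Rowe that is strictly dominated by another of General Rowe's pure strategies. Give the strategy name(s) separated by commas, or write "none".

a1, a2

a1 is strictly dominated by a4 (Alpha: 1>0, Beta: 14>1, Gamma: 5>3, Delta: 16>11).
a4 strictly dominates a2 — Alpha: 1>-2, Beta: 14>12, Gamma: 5>4, Delta: 16>15.
a3 is not dominated — it holds its own against a1 at Alpha (3>0); a2 at Alpha (3>-2); a4 at Alpha (3>1).
a4: no other strategy beats it everywhere (a1 at Alpha (1>0); a2 at Alpha (1>-2); a3 at Beta (14>1)).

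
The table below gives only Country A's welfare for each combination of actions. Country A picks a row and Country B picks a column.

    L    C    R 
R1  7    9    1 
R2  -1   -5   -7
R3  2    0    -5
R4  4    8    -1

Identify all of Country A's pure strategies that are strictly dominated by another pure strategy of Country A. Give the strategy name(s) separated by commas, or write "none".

R2, R3, R4

R1 is not dominated — it holds its own against R2 at L (7>-1); R3 at L (7>2); R4 at L (7>4).
R1 strictly dominates R2 — L: 7>-1, C: 9>-5, R: 1>-7.
R3 is strictly dominated by R1 (L: 7>2, C: 9>0, R: 1>-5).
R4 is strictly dominated by R1 (L: 7>4, C: 9>8, R: 1>-1).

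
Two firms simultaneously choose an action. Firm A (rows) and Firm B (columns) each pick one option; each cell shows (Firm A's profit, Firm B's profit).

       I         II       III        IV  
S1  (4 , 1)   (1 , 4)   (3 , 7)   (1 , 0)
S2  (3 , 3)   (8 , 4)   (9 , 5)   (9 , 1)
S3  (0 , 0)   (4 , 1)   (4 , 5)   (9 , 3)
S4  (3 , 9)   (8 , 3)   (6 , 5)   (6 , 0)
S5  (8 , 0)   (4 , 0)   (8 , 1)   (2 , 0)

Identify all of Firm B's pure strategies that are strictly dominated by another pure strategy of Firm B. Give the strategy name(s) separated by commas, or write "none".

II, IV

Nothing dominates I: II at S4 (9>3); III at S4 (9>5); IV at S1 (1>0).
III strictly dominates II — S1: 7>4, S2: 5>4, S3: 5>1, S4: 5>3, S5: 1>0.
III: no other strategy beats it everywhere (I at S1 (7>1); II at S1 (7>4); IV at S1 (7>0)).
IV: dominated, since III does at least as well everywhere (S1: 7>0, S2: 5>1, S3: 5>3, S4: 5>0, S5: 1>0).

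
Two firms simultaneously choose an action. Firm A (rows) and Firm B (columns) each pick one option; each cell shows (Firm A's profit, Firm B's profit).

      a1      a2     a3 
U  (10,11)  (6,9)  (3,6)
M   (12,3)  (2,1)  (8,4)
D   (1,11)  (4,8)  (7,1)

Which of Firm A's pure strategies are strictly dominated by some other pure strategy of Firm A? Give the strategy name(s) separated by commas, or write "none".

none

U: no other strategy beats it everywhere (M at a2 (6>2); D at a1 (10>1)).
Nothing dominates M: U at a1 (12>10); D at a1 (12>1).
Nothing dominates D: U at a3 (7>3); M at a2 (4>2).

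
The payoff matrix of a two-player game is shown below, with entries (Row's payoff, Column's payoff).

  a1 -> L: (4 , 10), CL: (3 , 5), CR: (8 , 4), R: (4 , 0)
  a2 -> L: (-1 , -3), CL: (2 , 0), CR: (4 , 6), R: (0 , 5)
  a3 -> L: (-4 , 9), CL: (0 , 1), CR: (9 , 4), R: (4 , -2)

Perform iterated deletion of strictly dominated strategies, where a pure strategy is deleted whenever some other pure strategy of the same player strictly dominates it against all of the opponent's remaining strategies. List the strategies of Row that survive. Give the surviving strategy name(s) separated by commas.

Row a2 is eliminated: a1 beats it against every remaining column (L: 4>-1, CL: 3>2, CR: 8>4, R: 4>0).
For Column, L strictly dominates CL on the remaining rows (a1: 10>5, a3: 9>1); eliminate CL.
Column's strategy CR is strictly dominated by L (a1: 10>4, a3: 9>4) and is removed.
Column's strategy R is strictly dominated by L (a1: 10>0, a3: 9>-2) and is removed.
Row a3 is eliminated: a1 beats it against every remaining column (L: 4>-4).
Among the remaining strategies, none is strictly dominated by another pure strategy of the same player, so the elimination stops.
Surviving strategies — Row: {a1}; Column: {L}.

a1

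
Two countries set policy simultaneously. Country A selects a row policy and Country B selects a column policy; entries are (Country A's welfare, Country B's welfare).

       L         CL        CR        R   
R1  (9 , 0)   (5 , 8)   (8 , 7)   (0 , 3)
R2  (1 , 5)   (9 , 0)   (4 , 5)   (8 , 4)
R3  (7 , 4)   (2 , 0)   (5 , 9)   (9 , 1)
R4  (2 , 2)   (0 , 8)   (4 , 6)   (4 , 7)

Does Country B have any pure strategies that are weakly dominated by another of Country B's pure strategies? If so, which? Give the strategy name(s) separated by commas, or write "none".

CR weakly dominates L — R1: 7>0, R2: 5=5, R3: 9>4, R4: 6>2.
Nothing dominates CL: L at R1 (8>0); CR at R1 (8>7); R at R1 (8>3).
CR is not dominated — it holds its own against L at R1 (7>0); CL at R2 (5>0); R at R1 (7>3).
R: no other strategy beats it everywhere (L at R1 (3>0); CL at R2 (4>0); CR at R4 (7>6)).

L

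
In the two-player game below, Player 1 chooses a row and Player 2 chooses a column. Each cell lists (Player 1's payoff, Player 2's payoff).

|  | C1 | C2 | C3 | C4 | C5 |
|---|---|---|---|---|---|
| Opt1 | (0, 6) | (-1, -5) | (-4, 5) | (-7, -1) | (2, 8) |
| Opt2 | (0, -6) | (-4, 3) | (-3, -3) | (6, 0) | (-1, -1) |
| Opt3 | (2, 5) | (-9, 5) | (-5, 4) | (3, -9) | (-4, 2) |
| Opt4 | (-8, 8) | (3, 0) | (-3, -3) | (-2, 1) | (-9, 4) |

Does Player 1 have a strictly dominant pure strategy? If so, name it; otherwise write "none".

Opt1 fails to dominate Opt2 at C1 (0=0).
Opt2 fails to dominate Opt1 at C1 (0=0).
Opt3 fails to dominate Opt1 at C2 (-9<-1).
Opt4 fails to dominate Opt1 at C1 (-8<0).
No single strategy dominates all the others.

none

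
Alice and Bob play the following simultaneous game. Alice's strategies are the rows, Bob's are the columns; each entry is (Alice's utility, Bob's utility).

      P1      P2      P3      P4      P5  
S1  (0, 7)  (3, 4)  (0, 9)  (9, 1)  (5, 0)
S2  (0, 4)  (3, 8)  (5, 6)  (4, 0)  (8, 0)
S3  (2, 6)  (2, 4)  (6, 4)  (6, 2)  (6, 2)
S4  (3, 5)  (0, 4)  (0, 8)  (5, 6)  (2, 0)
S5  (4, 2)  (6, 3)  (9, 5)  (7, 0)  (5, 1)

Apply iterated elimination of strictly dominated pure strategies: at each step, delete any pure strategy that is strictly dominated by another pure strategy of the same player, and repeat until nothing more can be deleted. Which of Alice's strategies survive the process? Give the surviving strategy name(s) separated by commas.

S5

Alice's strategy S4 is strictly dominated by S5 (P1: 4>3, P2: 6>0, P3: 9>0, P4: 7>5, P5: 5>2) and is removed.
For Bob, P1 strictly dominates P4 on the remaining rows (S1: 7>1, S2: 4>0, S3: 6>2, S5: 2>0); eliminate P4.
Bob's strategy P5 is strictly dominated by P1 (S1: 7>0, S2: 4>0, S3: 6>2, S5: 2>1) and is removed.
Alice's strategy S1 is strictly dominated by S5 (P1: 4>0, P2: 6>3, P3: 9>0) and is removed.
Row S2 is eliminated: S5 beats it against every remaining column (P1: 4>0, P2: 6>3, P3: 9>5).
Alice's strategy S3 is strictly dominated by S5 (P1: 4>2, P2: 6>2, P3: 9>6) and is removed.
For Bob, P2 strictly dominates P1 on the remaining rows (S5: 3>2); eliminate P1.
For Bob, P3 strictly dominates P2 on the remaining rows (S5: 5>3); eliminate P2.
Among the remaining strategies, none is strictly dominated by another pure strategy of the same player, so the elimination stops.
Surviving strategies — Alice: {S5}; Bob: {P3}.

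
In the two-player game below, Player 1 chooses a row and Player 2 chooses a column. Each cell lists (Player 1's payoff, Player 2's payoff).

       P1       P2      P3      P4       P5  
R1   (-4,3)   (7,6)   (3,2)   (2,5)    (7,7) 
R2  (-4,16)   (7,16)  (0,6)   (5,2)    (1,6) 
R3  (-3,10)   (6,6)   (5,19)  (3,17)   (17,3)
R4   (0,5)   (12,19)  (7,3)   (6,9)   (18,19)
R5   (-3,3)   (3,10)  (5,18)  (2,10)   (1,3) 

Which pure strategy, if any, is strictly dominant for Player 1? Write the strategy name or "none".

R4

R4 vs R1: P1: 0>-4, P2: 12>7, P3: 7>3, P4: 6>2, P5: 18>7.
R4 vs R2: P1: 0>-4, P2: 12>7, P3: 7>0, P4: 6>5, P5: 18>1.
R4 vs R3: P1: 0>-3, P2: 12>6, P3: 7>5, P4: 6>3, P5: 18>17.
R4 vs R5: P1: 0>-3, P2: 12>3, P3: 7>5, P4: 6>2, P5: 18>1.
R4 strictly beats every other strategy against every opponent action, so it is strictly dominant.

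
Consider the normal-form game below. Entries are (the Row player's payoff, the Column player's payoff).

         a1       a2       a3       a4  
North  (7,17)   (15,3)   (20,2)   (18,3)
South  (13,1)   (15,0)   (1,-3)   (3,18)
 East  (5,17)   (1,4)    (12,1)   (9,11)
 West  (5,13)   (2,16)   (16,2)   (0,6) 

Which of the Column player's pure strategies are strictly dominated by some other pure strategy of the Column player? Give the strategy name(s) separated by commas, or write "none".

a3

a1 is not dominated — it holds its own against a2 at North (17>3); a3 at North (17>2); a4 at North (17>3).
a2 is not dominated — it holds its own against a1 at West (16>13); a3 at North (3>2); a4 at North (3=3).
a1 strictly dominates a3 — North: 17>2, South: 1>-3, East: 17>1, West: 13>2.
a4: no other strategy beats it everywhere (a1 at South (18>1); a2 at North (3=3); a3 at North (3>2)).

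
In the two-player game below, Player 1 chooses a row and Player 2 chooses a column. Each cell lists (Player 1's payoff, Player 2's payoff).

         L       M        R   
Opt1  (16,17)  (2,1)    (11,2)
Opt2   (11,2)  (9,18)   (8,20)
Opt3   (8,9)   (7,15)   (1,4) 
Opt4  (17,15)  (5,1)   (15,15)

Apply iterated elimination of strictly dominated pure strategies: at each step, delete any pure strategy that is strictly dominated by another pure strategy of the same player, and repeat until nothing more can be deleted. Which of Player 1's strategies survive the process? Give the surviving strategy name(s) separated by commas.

Opt4

For Player 1, Opt4 strictly dominates Opt1 on the remaining columns (L: 17>16, M: 5>2, R: 15>11); eliminate Opt1.
For Player 1, Opt2 strictly dominates Opt3 on the remaining columns (L: 11>8, M: 9>7, R: 8>1); eliminate Opt3.
For Player 2, R strictly dominates M on the remaining rows (Opt2: 20>18, Opt4: 15>1); eliminate M.
For Player 1, Opt4 strictly dominates Opt2 on the remaining columns (L: 17>11, R: 15>8); eliminate Opt2.
Among the remaining strategies, none is strictly dominated by another pure strategy of the same player, so the elimination stops.
Surviving strategies — Player 1: {Opt4}; Player 2: {L, R}.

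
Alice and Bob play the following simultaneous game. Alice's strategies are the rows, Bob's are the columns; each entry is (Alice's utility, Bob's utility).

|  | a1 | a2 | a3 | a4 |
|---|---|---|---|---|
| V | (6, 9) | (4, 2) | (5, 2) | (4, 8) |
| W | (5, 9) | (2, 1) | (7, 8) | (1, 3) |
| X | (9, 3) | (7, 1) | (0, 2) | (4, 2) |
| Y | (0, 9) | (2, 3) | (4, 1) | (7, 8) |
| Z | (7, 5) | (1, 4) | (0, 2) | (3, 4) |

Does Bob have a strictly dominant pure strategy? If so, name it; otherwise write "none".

a1 vs a2: V: 9>2, W: 9>1, X: 3>1, Y: 9>3, Z: 5>4.
a1 vs a3: V: 9>2, W: 9>8, X: 3>2, Y: 9>1, Z: 5>2.
a1 vs a4: V: 9>8, W: 9>3, X: 3>2, Y: 9>8, Z: 5>4.
a1 strictly beats every other strategy against every opponent action, so it is strictly dominant.

a1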